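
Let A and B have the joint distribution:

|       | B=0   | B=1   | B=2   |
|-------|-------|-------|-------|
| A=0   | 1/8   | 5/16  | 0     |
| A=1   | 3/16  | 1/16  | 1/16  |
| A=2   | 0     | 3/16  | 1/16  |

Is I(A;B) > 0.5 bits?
Marginal P(A) (row sums):
  P(A=0) = 1/8 + 5/16 + 0 = 7/16
  P(A=1) = 3/16 + 1/16 + 1/16 = 5/16
  P(A=2) = 0 + 3/16 + 1/16 = 1/4
Marginal P(B) (column sums):
  P(B=0) = 1/8 + 3/16 + 0 = 5/16
  P(B=1) = 5/16 + 1/16 + 3/16 = 9/16
  P(B=2) = 0 + 1/16 + 1/16 = 1/8

H(A) = -[(7/16)·log₂(7/16) + (5/16)·log₂(5/16) + (1/4)·log₂(1/4)]
  = 0.5218 + 0.5244 + 0.5000
  = 1.5462 bits
H(B) = -[(5/16)·log₂(5/16) + (9/16)·log₂(9/16) + (1/8)·log₂(1/8)]
  = 0.5244 + 0.4669 + 0.3750
  = 1.3663 bits
H(A,B) = -[(1/8)·log₂(1/8) + (5/16)·log₂(5/16) + (3/16)·log₂(3/16) + (1/16)·log₂(1/16) + (1/16)·log₂(1/16) + (3/16)·log₂(3/16) + (1/16)·log₂(1/16)]
  = 0.3750 + 0.5244 + 0.4528 + 0.2500 + 0.2500 + 0.4528 + 0.2500
  = 2.5550 bits

I(A;B) = H(A) + H(B) - H(A,B)
  = 1.5462 + 1.3663 - 2.5550
  = 0.3575 bits

No. I(A;B) = 0.3575 bits, which is ≤ 0.5 bits.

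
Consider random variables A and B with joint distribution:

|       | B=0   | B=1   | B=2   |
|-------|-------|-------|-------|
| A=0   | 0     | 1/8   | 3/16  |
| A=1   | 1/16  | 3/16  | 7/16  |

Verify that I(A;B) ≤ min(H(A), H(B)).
Marginal P(A) (row sums):
  P(A=0) = 0 + 1/8 + 3/16 = 5/16
  P(A=1) = 1/16 + 3/16 + 7/16 = 11/16
Marginal P(B) (column sums):
  P(B=0) = 0 + 1/16 = 1/16
  P(B=1) = 1/8 + 3/16 = 5/16
  P(B=2) = 3/16 + 7/16 = 5/8

H(A) = -[(5/16)·log₂(5/16) + (11/16)·log₂(11/16)]
  = 0.5244 + 0.3716
  = 0.8960 bits
H(B) = -[(1/16)·log₂(1/16) + (5/16)·log₂(5/16) + (5/8)·log₂(5/8)]
  = 0.2500 + 0.5244 + 0.4238
  = 1.1982 bits
H(A,B) = -[(1/8)·log₂(1/8) + (3/16)·log₂(3/16) + (1/16)·log₂(1/16) + (3/16)·log₂(3/16) + (7/16)·log₂(7/16)]
  = 0.3750 + 0.4528 + 0.2500 + 0.4528 + 0.5218
  = 2.0524 bits

I(A;B) = H(A) + H(B) - H(A,B)
  = 0.8960 + 1.1982 - 2.0524
  = 0.0418 bits

min(H(A), H(B)) = min(0.8960, 1.1982) = 0.8960 bits
Since 0.0418 ≤ 0.8960, the bound is satisfied ✓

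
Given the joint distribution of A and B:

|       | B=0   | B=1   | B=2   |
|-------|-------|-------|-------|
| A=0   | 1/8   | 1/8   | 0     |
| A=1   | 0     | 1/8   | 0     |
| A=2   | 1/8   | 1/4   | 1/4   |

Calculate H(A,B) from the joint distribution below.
H(A,B) = -Σ P(A,B) log₂ P(A,B), summed over the non-zero cells:
H(A,B) = -[(1/8)·log₂(1/8) + (1/8)·log₂(1/8) + (1/8)·log₂(1/8) + (1/8)·log₂(1/8) + (1/4)·log₂(1/4) + (1/4)·log₂(1/4)]
  = 0.3750 + 0.3750 + 0.3750 + 0.3750 + 0.5000 + 0.5000
  = 2.5000 bits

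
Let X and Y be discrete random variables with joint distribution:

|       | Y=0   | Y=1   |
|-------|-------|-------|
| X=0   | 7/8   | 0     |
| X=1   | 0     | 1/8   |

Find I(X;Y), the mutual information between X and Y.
Marginal P(X) (row sums):
  P(X=0) = 7/8 + 0 = 7/8
  P(X=1) = 0 + 1/8 = 1/8
Marginal P(Y) (column sums):
  P(Y=0) = 7/8 + 0 = 7/8
  P(Y=1) = 0 + 1/8 = 1/8

H(X) = -[(7/8)·log₂(7/8) + (1/8)·log₂(1/8)]
  = 0.1686 + 0.3750
  = 0.5436 bits
H(Y) = -[(7/8)·log₂(7/8) + (1/8)·log₂(1/8)]
  = 0.1686 + 0.3750
  = 0.5436 bits
H(X,Y) = -[(7/8)·log₂(7/8) + (1/8)·log₂(1/8)]
  = 0.1686 + 0.3750
  = 0.5436 bits

I(X;Y) = H(X) + H(Y) - H(X,Y)
  = 0.5436 + 0.5436 - 0.5436
  = 0.5436 bits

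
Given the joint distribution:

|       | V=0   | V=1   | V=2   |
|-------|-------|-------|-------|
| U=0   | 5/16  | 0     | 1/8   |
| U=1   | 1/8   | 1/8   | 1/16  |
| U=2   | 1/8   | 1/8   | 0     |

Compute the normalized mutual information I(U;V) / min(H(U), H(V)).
Marginal P(U) (row sums):
  P(U=0) = 5/16 + 0 + 1/8 = 7/16
  P(U=1) = 1/8 + 1/8 + 1/16 = 5/16
  P(U=2) = 1/8 + 1/8 + 0 = 1/4
Marginal P(V) (column sums):
  P(V=0) = 5/16 + 1/8 + 1/8 = 9/16
  P(V=1) = 0 + 1/8 + 1/8 = 1/4
  P(V=2) = 1/8 + 1/16 + 0 = 3/16

H(U) = -[(7/16)·log₂(7/16) + (5/16)·log₂(5/16) + (1/4)·log₂(1/4)]
  = 0.5218 + 0.5244 + 0.5000
  = 1.5462 bits
H(V) = -[(9/16)·log₂(9/16) + (1/4)·log₂(1/4) + (3/16)·log₂(3/16)]
  = 0.4669 + 0.5000 + 0.4528
  = 1.4197 bits
H(U,V) = -[(5/16)·log₂(5/16) + (1/8)·log₂(1/8) + (1/8)·log₂(1/8) + (1/8)·log₂(1/8) + (1/16)·log₂(1/16) + (1/8)·log₂(1/8) + (1/8)·log₂(1/8)]
  = 0.5244 + 0.3750 + 0.3750 + 0.3750 + 0.2500 + 0.3750 + 0.3750
  = 2.6494 bits

I(U;V) = H(U) + H(V) - H(U,V)
  = 1.5462 + 1.4197 - 2.6494
  = 0.3165 bits

min(H(U), H(V)) = min(1.5462, 1.4197) = 1.4197 bits
Normalized MI = 0.3165 / 1.4197 = 0.2229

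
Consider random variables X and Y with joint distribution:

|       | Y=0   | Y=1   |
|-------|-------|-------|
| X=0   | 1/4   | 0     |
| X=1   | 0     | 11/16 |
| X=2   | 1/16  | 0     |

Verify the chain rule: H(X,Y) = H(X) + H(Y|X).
Left side:
H(X,Y) = -[(1/4)·log₂(1/4) + (11/16)·log₂(11/16) + (1/16)·log₂(1/16)]
  = 0.5000 + 0.3716 + 0.2500
  = 1.1216 bits

Right side:
Marginal P(X) (row sums):
  P(X=0) = 1/4 + 0 = 1/4
  P(X=1) = 0 + 11/16 = 11/16
  P(X=2) = 1/16 + 0 = 1/16
H(X) = -[(1/4)·log₂(1/4) + (11/16)·log₂(11/16) + (1/16)·log₂(1/16)]
  = 0.5000 + 0.3716 + 0.2500
  = 1.1216 bits
H(Y|X) = -Σ P(X,Y)·log₂ P(Y|X), where P(Y|X) = P(X,Y) / P(X)
  (cells with P(X,Y) = 0 contribute 0)
  (X=0,Y=0): P(Y|X) = (1/4)/(1/4) = 1;  -(1/4)·log₂(1) = 0.0000
  (X=1,Y=1): P(Y|X) = (11/16)/(11/16) = 1;  -(11/16)·log₂(1) = 0.0000
  (X=2,Y=0): P(Y|X) = (1/16)/(1/16) = 1;  -(1/16)·log₂(1) = 0.0000
H(Y|X) = 0.0000 + 0.0000 + 0.0000
  = 0.0000 bits
H(X) + H(Y|X) = 1.1216 + 0.0000 = 1.1216 bits

Both sides equal 1.1216 bits, so the chain rule holds ✓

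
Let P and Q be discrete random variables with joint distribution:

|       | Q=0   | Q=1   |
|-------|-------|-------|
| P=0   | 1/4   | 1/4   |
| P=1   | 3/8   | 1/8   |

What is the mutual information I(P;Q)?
Marginal P(P) (row sums):
  P(P=0) = 1/4 + 1/4 = 1/2
  P(P=1) = 3/8 + 1/8 = 1/2
Marginal P(Q) (column sums):
  P(Q=0) = 1/4 + 3/8 = 5/8
  P(Q=1) = 1/4 + 1/8 = 3/8

H(P) = -[(1/2)·log₂(1/2) + (1/2)·log₂(1/2)]
  = 0.5000 + 0.5000
  = 1.0000 bits
H(Q) = -[(5/8)·log₂(5/8) + (3/8)·log₂(3/8)]
  = 0.4238 + 0.5306
  = 0.9544 bits
H(P,Q) = -[(1/4)·log₂(1/4) + (1/4)·log₂(1/4) + (3/8)·log₂(3/8) + (1/8)·log₂(1/8)]
  = 0.5000 + 0.5000 + 0.5306 + 0.3750
  = 1.9056 bits

I(P;Q) = H(P) + H(Q) - H(P,Q)
  = 1.0000 + 0.9544 - 1.9056
  = 0.0488 bits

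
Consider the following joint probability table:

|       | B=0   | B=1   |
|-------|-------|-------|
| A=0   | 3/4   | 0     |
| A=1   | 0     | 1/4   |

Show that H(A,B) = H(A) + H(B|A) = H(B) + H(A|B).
Marginal P(A) (row sums):
  P(A=0) = 3/4 + 0 = 3/4
  P(A=1) = 0 + 1/4 = 1/4
Marginal P(B) (column sums):
  P(B=0) = 3/4 + 0 = 3/4
  P(B=1) = 0 + 1/4 = 1/4

Decomposition 1: H(A) + H(B|A)
H(A) = -[(3/4)·log₂(3/4) + (1/4)·log₂(1/4)]
  = 0.3113 + 0.5000
  = 0.8113 bits
H(B|A) = -Σ P(A,B)·log₂ P(B|A), where P(B|A) = P(A,B) / P(A)
  (cells with P(A,B) = 0 contribute 0)
  (A=0,B=0): P(B|A) = (3/4)/(3/4) = 1;  -(3/4)·log₂(1) = 0.0000
  (A=1,B=1): P(B|A) = (1/4)/(1/4) = 1;  -(1/4)·log₂(1) = 0.0000
H(B|A) = 0.0000 + 0.0000
  = 0.0000 bits
H(A) + H(B|A) = 0.8113 + 0.0000 = 0.8113 bits

Decomposition 2: H(B) + H(A|B)
H(B) = -[(3/4)·log₂(3/4) + (1/4)·log₂(1/4)]
  = 0.3113 + 0.5000
  = 0.8113 bits
H(A|B) = -Σ P(A,B)·log₂ P(A|B), where P(A|B) = P(A,B) / P(B)
  (cells with P(A,B) = 0 contribute 0)
  (A=0,B=0): P(A|B) = (3/4)/(3/4) = 1;  -(3/4)·log₂(1) = 0.0000
  (A=1,B=1): P(A|B) = (1/4)/(1/4) = 1;  -(1/4)·log₂(1) = 0.0000
H(A|B) = 0.0000 + 0.0000
  = 0.0000 bits
H(B) + H(A|B) = 0.8113 + 0.0000 = 0.8113 bits

Direct computation of the joint entropy:
H(A,B) = -[(3/4)·log₂(3/4) + (1/4)·log₂(1/4)]
  = 0.3113 + 0.5000
  = 0.8113 bits

All three agree: H(A,B) = 0.8113 bits ✓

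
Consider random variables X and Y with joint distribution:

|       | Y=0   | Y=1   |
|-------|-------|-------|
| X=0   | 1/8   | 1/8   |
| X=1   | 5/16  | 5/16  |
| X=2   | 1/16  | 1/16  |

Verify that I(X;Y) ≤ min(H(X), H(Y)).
Marginal P(X) (row sums):
  P(X=0) = 1/8 + 1/8 = 1/4
  P(X=1) = 5/16 + 5/16 = 5/8
  P(X=2) = 1/16 + 1/16 = 1/8
Marginal P(Y) (column sums):
  P(Y=0) = 1/8 + 5/16 + 1/16 = 1/2
  P(Y=1) = 1/8 + 5/16 + 1/16 = 1/2

H(X) = -[(1/4)·log₂(1/4) + (5/8)·log₂(5/8) + (1/8)·log₂(1/8)]
  = 0.5000 + 0.4238 + 0.3750
  = 1.2988 bits
H(Y) = -[(1/2)·log₂(1/2) + (1/2)·log₂(1/2)]
  = 0.5000 + 0.5000
  = 1.0000 bits
H(X,Y) = -[(1/8)·log₂(1/8) + (1/8)·log₂(1/8) + (5/16)·log₂(5/16) + (5/16)·log₂(5/16) + (1/16)·log₂(1/16) + (1/16)·log₂(1/16)]
  = 0.3750 + 0.3750 + 0.5244 + 0.5244 + 0.2500 + 0.2500
  = 2.2988 bits

I(X;Y) = H(X) + H(Y) - H(X,Y)
  = 1.2988 + 1.0000 - 2.2988
  = 0.0000 bits

min(H(X), H(Y)) = min(1.2988, 1.0000) = 1.0000 bits
Since 0.0000 ≤ 1.0000, the bound is satisfied ✓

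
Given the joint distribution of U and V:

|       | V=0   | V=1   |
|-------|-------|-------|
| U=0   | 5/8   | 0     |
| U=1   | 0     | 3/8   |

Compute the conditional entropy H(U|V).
Marginal P(V) (column sums):
  P(V=0) = 5/8 + 0 = 5/8
  P(V=1) = 0 + 3/8 = 3/8

H(U|V) = -Σ P(U,V)·log₂ P(U|V), where P(U|V) = P(U,V) / P(V)
  (cells with P(U,V) = 0 contribute 0)
  (U=0,V=0): P(U|V) = (5/8)/(5/8) = 1;  -(5/8)·log₂(1) = 0.0000
  (U=1,V=1): P(U|V) = (3/8)/(3/8) = 1;  -(3/8)·log₂(1) = 0.0000
H(U|V) = 0.0000 + 0.0000
  = 0.0000 bits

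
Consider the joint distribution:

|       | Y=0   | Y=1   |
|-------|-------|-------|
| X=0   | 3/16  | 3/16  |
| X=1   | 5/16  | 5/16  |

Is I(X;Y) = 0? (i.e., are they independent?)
Marginal P(X) (row sums):
  P(X=0) = 3/16 + 3/16 = 3/8
  P(X=1) = 5/16 + 5/16 = 5/8
Marginal P(Y) (column sums):
  P(Y=0) = 3/16 + 5/16 = 1/2
  P(Y=1) = 3/16 + 5/16 = 1/2

X and Y are independent iff P(X=i,Y=j) = P(X=i)·P(Y=j) for every cell.
  P(X=0)·P(Y=0) = 3/8 × 1/2 = 3/16 = P(X=0,Y=0) ✓
  P(X=0)·P(Y=1) = 3/8 × 1/2 = 3/16 = P(X=0,Y=1) ✓
  P(X=1)·P(Y=0) = 5/8 × 1/2 = 5/16 = P(X=1,Y=0) ✓
  P(X=1)·P(Y=1) = 5/8 × 1/2 = 5/16 = P(X=1,Y=1) ✓

Yes, X and Y are independent: every cell factors, so I(X;Y) = 0 bits.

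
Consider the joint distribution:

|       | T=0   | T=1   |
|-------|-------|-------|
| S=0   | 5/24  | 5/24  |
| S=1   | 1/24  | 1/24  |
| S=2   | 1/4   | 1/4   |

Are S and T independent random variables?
Marginal P(S) (row sums):
  P(S=0) = 5/24 + 5/24 = 5/12
  P(S=1) = 1/24 + 1/24 = 1/12
  P(S=2) = 1/4 + 1/4 = 1/2
Marginal P(T) (column sums):
  P(T=0) = 5/24 + 1/24 + 1/4 = 1/2
  P(T=1) = 5/24 + 1/24 + 1/4 = 1/2

S and T are independent iff P(S=i,T=j) = P(S=i)·P(T=j) for every cell.
  P(S=0)·P(T=0) = 5/12 × 1/2 = 5/24 = P(S=0,T=0) ✓
  P(S=0)·P(T=1) = 5/12 × 1/2 = 5/24 = P(S=0,T=1) ✓
  P(S=1)·P(T=0) = 1/12 × 1/2 = 1/24 = P(S=1,T=0) ✓
  P(S=1)·P(T=1) = 1/12 × 1/2 = 1/24 = P(S=1,T=1) ✓
  P(S=2)·P(T=0) = 1/2 × 1/2 = 1/4 = P(S=2,T=0) ✓
  P(S=2)·P(T=1) = 1/2 × 1/2 = 1/4 = P(S=2,T=1) ✓

Yes, S and T are independent: every cell factors, so I(S;T) = 0 bits.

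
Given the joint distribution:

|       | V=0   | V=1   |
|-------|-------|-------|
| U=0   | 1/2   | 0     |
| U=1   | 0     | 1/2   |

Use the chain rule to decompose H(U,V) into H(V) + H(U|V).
By the chain rule: H(U,V) = H(V) + H(U|V)

Marginal P(V) (column sums):
  P(V=0) = 1/2 + 0 = 1/2
  P(V=1) = 0 + 1/2 = 1/2
H(V) = -[(1/2)·log₂(1/2) + (1/2)·log₂(1/2)]
  = 0.5000 + 0.5000
  = 1.0000 bits
H(U|V) = -Σ P(U,V)·log₂ P(U|V), where P(U|V) = P(U,V) / P(V)
  (cells with P(U,V) = 0 contribute 0)
  (U=0,V=0): P(U|V) = (1/2)/(1/2) = 1;  -(1/2)·log₂(1) = 0.0000
  (U=1,V=1): P(U|V) = (1/2)/(1/2) = 1;  -(1/2)·log₂(1) = 0.0000
H(U|V) = 0.0000 + 0.0000
  = 0.0000 bits

H(U,V) = H(V) + H(U|V) = 1.0000 + 0.0000 = 1.0000 bits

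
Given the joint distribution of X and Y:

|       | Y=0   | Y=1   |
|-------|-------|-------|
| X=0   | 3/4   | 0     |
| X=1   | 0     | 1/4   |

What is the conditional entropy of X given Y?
Marginal P(Y) (column sums):
  P(Y=0) = 3/4 + 0 = 3/4
  P(Y=1) = 0 + 1/4 = 1/4

H(X|Y) = -Σ P(X,Y)·log₂ P(X|Y), where P(X|Y) = P(X,Y) / P(Y)
  (cells with P(X,Y) = 0 contribute 0)
  (X=0,Y=0): P(X|Y) = (3/4)/(3/4) = 1;  -(3/4)·log₂(1) = 0.0000
  (X=1,Y=1): P(X|Y) = (1/4)/(1/4) = 1;  -(1/4)·log₂(1) = 0.0000
H(X|Y) = 0.0000 + 0.0000
  = 0.0000 bits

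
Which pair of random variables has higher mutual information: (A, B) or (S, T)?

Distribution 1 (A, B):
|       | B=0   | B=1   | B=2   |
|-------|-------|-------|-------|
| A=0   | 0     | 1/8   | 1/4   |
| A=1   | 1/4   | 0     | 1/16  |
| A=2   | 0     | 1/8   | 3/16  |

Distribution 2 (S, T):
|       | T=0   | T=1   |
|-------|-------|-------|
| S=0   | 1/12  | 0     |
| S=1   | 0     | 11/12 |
Distribution 1 (A, B):
Marginal P(A) (row sums):
  P(A=0) = 0 + 1/8 + 1/4 = 3/8
  P(A=1) = 1/4 + 0 + 1/16 = 5/16
  P(A=2) = 0 + 1/8 + 3/16 = 5/16
Marginal P(B) (column sums):
  P(B=0) = 0 + 1/4 + 0 = 1/4
  P(B=1) = 1/8 + 0 + 1/8 = 1/4
  P(B=2) = 1/4 + 1/16 + 3/16 = 1/2

H(A) = -[(3/8)·log₂(3/8) + (5/16)·log₂(5/16) + (5/16)·log₂(5/16)]
  = 0.5306 + 0.5244 + 0.5244
  = 1.5794 bits
H(B) = -[(1/4)·log₂(1/4) + (1/4)·log₂(1/4) + (1/2)·log₂(1/2)]
  = 0.5000 + 0.5000 + 0.5000
  = 1.5000 bits
H(A,B) = -[(1/8)·log₂(1/8) + (1/4)·log₂(1/4) + (1/4)·log₂(1/4) + (1/16)·log₂(1/16) + (1/8)·log₂(1/8) + (3/16)·log₂(3/16)]
  = 0.3750 + 0.5000 + 0.5000 + 0.2500 + 0.3750 + 0.4528
  = 2.4528 bits

I(A;B) = H(A) + H(B) - H(A,B)
  = 1.5794 + 1.5000 - 2.4528
  = 0.6266 bits

Distribution 2 (S, T):
Marginal P(S) (row sums):
  P(S=0) = 1/12 + 0 = 1/12
  P(S=1) = 0 + 11/12 = 11/12
Marginal P(T) (column sums):
  P(T=0) = 1/12 + 0 = 1/12
  P(T=1) = 0 + 11/12 = 11/12

H(S) = -[(1/12)·log₂(1/12) + (11/12)·log₂(11/12)]
  = 0.2987 + 0.1151
  = 0.4138 bits
H(T) = -[(1/12)·log₂(1/12) + (11/12)·log₂(11/12)]
  = 0.2987 + 0.1151
  = 0.4138 bits
H(S,T) = -[(1/12)·log₂(1/12) + (11/12)·log₂(11/12)]
  = 0.2987 + 0.1151
  = 0.4138 bits

I(S;T) = H(S) + H(T) - H(S,T)
  = 0.4138 + 0.4138 - 0.4138
  = 0.4138 bits

I(A;B) = 0.6266 bits > I(S;T) = 0.4138 bits, so (A, B) has the higher mutual information (stronger dependence).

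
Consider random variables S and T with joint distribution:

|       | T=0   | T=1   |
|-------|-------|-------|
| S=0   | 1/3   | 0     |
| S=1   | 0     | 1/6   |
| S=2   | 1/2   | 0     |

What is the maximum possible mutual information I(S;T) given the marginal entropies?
The upper bound on mutual information is I(S;T) ≤ min(H(S), H(T)).

Marginal P(S) (row sums):
  P(S=0) = 1/3 + 0 = 1/3
  P(S=1) = 0 + 1/6 = 1/6
  P(S=2) = 1/2 + 0 = 1/2
Marginal P(T) (column sums):
  P(T=0) = 1/3 + 0 + 1/2 = 5/6
  P(T=1) = 0 + 1/6 + 0 = 1/6

H(S) = -[(1/3)·log₂(1/3) + (1/6)·log₂(1/6) + (1/2)·log₂(1/2)]
  = 0.5283 + 0.4308 + 0.5000
  = 1.4591 bits
H(T) = -[(5/6)·log₂(5/6) + (1/6)·log₂(1/6)]
  = 0.2192 + 0.4308
  = 0.6500 bits

Maximum possible I(S;T) = min(1.4591, 0.6500) = 0.6500 bits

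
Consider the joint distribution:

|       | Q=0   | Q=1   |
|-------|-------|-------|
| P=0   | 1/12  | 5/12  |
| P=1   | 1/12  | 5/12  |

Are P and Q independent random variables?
Marginal P(P) (row sums):
  P(P=0) = 1/12 + 5/12 = 1/2
  P(P=1) = 1/12 + 5/12 = 1/2
Marginal P(Q) (column sums):
  P(Q=0) = 1/12 + 1/12 = 1/6
  P(Q=1) = 5/12 + 5/12 = 5/6

P and Q are independent iff P(P=i,Q=j) = P(P=i)·P(Q=j) for every cell.
  P(P=0)·P(Q=0) = 1/2 × 1/6 = 1/12 = P(P=0,Q=0) ✓
  P(P=0)·P(Q=1) = 1/2 × 5/6 = 5/12 = P(P=0,Q=1) ✓
  P(P=1)·P(Q=0) = 1/2 × 1/6 = 1/12 = P(P=1,Q=0) ✓
  P(P=1)·P(Q=1) = 1/2 × 5/6 = 5/12 = P(P=1,Q=1) ✓

Yes, P and Q are independent: every cell factors, so I(P;Q) = 0 bits.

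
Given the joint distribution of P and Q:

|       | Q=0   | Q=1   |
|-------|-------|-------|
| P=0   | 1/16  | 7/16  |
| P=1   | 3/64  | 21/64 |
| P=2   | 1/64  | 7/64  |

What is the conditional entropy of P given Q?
Marginal P(Q) (column sums):
  P(Q=0) = 1/16 + 3/64 + 1/64 = 1/8
  P(Q=1) = 7/16 + 21/64 + 7/64 = 7/8

H(P|Q) = -Σ P(P,Q)·log₂ P(P|Q), where P(P|Q) = P(P,Q) / P(Q)
  (P=0,Q=0): P(P|Q) = (1/16)/(1/8) = 1/2;  -(1/16)·log₂(1/2) = 0.0625
  (P=0,Q=1): P(P|Q) = (7/16)/(7/8) = 1/2;  -(7/16)·log₂(1/2) = 0.4375
  (P=1,Q=0): P(P|Q) = (3/64)/(1/8) = 3/8;  -(3/64)·log₂(3/8) = 0.0663
  (P=1,Q=1): P(P|Q) = (21/64)/(7/8) = 3/8;  -(21/64)·log₂(3/8) = 0.4643
  (P=2,Q=0): P(P|Q) = (1/64)/(1/8) = 1/8;  -(1/64)·log₂(1/8) = 0.0469
  (P=2,Q=1): P(P|Q) = (7/64)/(7/8) = 1/8;  -(7/64)·log₂(1/8) = 0.3281
H(P|Q) = 0.0625 + 0.4375 + 0.0663 + 0.4643 + 0.0469 + 0.3281
  = 1.4056 bits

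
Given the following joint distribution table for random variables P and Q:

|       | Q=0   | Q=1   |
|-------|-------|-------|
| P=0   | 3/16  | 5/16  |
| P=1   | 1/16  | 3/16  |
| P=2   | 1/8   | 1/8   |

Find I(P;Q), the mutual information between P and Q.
Marginal P(P) (row sums):
  P(P=0) = 3/16 + 5/16 = 1/2
  P(P=1) = 1/16 + 3/16 = 1/4
  P(P=2) = 1/8 + 1/8 = 1/4
Marginal P(Q) (column sums):
  P(Q=0) = 3/16 + 1/16 + 1/8 = 3/8
  P(Q=1) = 5/16 + 3/16 + 1/8 = 5/8

H(P) = -[(1/2)·log₂(1/2) + (1/4)·log₂(1/4) + (1/4)·log₂(1/4)]
  = 0.5000 + 0.5000 + 0.5000
  = 1.5000 bits
H(Q) = -[(3/8)·log₂(3/8) + (5/8)·log₂(5/8)]
  = 0.5306 + 0.4238
  = 0.9544 bits
H(P,Q) = -[(3/16)·log₂(3/16) + (5/16)·log₂(5/16) + (1/16)·log₂(1/16) + (3/16)·log₂(3/16) + (1/8)·log₂(1/8) + (1/8)·log₂(1/8)]
  = 0.4528 + 0.5244 + 0.2500 + 0.4528 + 0.3750 + 0.3750
  = 2.4300 bits

I(P;Q) = H(P) + H(Q) - H(P,Q)
  = 1.5000 + 0.9544 - 2.4300
  = 0.0244 bits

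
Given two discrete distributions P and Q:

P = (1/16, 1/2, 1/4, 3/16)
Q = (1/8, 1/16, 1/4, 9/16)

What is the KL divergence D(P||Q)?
D(P||Q) = Σ P(i) log₂(P(i)/Q(i))
  i=0: (1/16) × log₂((1/16)/(1/8)) = (1/16) × log₂(1/2) = -0.0625
  i=1: (1/2) × log₂((1/2)/(1/16)) = (1/2) × log₂(8) = 1.5000
  i=2: (1/4) × log₂((1/4)/(1/4)) = (1/4) × log₂(1) = 0.0000
  i=3: (3/16) × log₂((3/16)/(9/16)) = (3/16) × log₂(1/3) = -0.2972
D(P||Q) = -0.0625 + 1.5000 + 0.0000 - 0.2972
  = 1.1403 bits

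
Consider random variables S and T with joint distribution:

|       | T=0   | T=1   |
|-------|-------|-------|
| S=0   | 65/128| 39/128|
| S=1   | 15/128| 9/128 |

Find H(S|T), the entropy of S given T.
Marginal P(T) (column sums):
  P(T=0) = 65/128 + 15/128 = 5/8
  P(T=1) = 39/128 + 9/128 = 3/8

H(S|T) = -Σ P(S,T)·log₂ P(S|T), where P(S|T) = P(S,T) / P(T)
  (S=0,T=0): P(S|T) = (65/128)/(5/8) = 13/16;  -(65/128)·log₂(13/16) = 0.1521
  (S=0,T=1): P(S|T) = (39/128)/(3/8) = 13/16;  -(39/128)·log₂(13/16) = 0.0913
  (S=1,T=0): P(S|T) = (15/128)/(5/8) = 3/16;  -(15/128)·log₂(3/16) = 0.2830
  (S=1,T=1): P(S|T) = (9/128)/(3/8) = 3/16;  -(9/128)·log₂(3/16) = 0.1698
H(S|T) = 0.1521 + 0.0913 + 0.2830 + 0.1698
  = 0.6962 bits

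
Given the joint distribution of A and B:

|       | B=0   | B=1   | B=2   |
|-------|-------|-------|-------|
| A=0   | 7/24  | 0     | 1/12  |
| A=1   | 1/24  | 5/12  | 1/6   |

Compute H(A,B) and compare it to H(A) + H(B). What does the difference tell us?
Marginal P(A) (row sums):
  P(A=0) = 7/24 + 0 + 1/12 = 3/8
  P(A=1) = 1/24 + 5/12 + 1/6 = 5/8
Marginal P(B) (column sums):
  P(B=0) = 7/24 + 1/24 = 1/3
  P(B=1) = 0 + 5/12 = 5/12
  P(B=2) = 1/12 + 1/6 = 1/4

H(A,B) = -[(7/24)·log₂(7/24) + (1/12)·log₂(1/12) + (1/24)·log₂(1/24) + (5/12)·log₂(5/12) + (1/6)·log₂(1/6)]
  = 0.5185 + 0.2987 + 0.1910 + 0.5263 + 0.4308
  = 1.9653 bits
H(A) = -[(3/8)·log₂(3/8) + (5/8)·log₂(5/8)]
  = 0.5306 + 0.4238
  = 0.9544 bits
H(B) = -[(1/3)·log₂(1/3) + (5/12)·log₂(5/12) + (1/4)·log₂(1/4)]
  = 0.5283 + 0.5263 + 0.5000
  = 1.5546 bits

H(A) + H(B) = 0.9544 + 1.5546 = 2.5090 bits
Difference: H(A) + H(B) - H(A,B) = 2.5090 - 1.9653 = 0.5437 bits = I(A;B)

The difference is the mutual information; it is positive here, so A and B are dependent (knowing one reduces uncertainty about the other by 0.5437 bits).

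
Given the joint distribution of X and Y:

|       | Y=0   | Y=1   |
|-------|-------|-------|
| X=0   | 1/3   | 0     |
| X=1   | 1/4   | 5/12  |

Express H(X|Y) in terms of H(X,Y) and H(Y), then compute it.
H(X|Y) = H(X,Y) - H(Y)

Marginal P(Y) (column sums):
  P(Y=0) = 1/3 + 1/4 = 7/12
  P(Y=1) = 0 + 5/12 = 5/12

H(X,Y) = -[(1/3)·log₂(1/3) + (1/4)·log₂(1/4) + (5/12)·log₂(5/12)]
  = 0.5283 + 0.5000 + 0.5263
  = 1.5546 bits
H(Y) = -[(7/12)·log₂(7/12) + (5/12)·log₂(5/12)]
  = 0.4536 + 0.5263
  = 0.9799 bits

H(X|Y) = 1.5546 - 0.9799 = 0.5747 bits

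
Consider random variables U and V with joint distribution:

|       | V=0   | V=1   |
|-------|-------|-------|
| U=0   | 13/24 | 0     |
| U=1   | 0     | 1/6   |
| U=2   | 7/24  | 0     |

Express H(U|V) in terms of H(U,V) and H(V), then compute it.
H(U|V) = H(U,V) - H(V)

Marginal P(V) (column sums):
  P(V=0) = 13/24 + 0 + 7/24 = 5/6
  P(V=1) = 0 + 1/6 + 0 = 1/6

H(U,V) = -[(13/24)·log₂(13/24) + (1/6)·log₂(1/6) + (7/24)·log₂(7/24)]
  = 0.4791 + 0.4308 + 0.5185
  = 1.4284 bits
H(V) = -[(5/6)·log₂(5/6) + (1/6)·log₂(1/6)]
  = 0.2192 + 0.4308
  = 0.6500 bits

H(U|V) = 1.4284 - 0.6500 = 0.7784 bits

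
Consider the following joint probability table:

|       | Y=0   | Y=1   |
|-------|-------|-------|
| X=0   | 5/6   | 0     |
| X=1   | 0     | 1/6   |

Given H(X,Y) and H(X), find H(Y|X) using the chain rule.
From the chain rule: H(X,Y) = H(X) + H(Y|X)
Therefore: H(Y|X) = H(X,Y) - H(X)

H(X,Y) = -[(5/6)·log₂(5/6) + (1/6)·log₂(1/6)]
  = 0.2192 + 0.4308
  = 0.6500 bits
Marginal P(X) (row sums):
  P(X=0) = 5/6 + 0 = 5/6
  P(X=1) = 0 + 1/6 = 1/6
H(X) = -[(5/6)·log₂(5/6) + (1/6)·log₂(1/6)]
  = 0.2192 + 0.4308
  = 0.6500 bits

H(Y|X) = 0.6500 - 0.6500 = 0.0000 bits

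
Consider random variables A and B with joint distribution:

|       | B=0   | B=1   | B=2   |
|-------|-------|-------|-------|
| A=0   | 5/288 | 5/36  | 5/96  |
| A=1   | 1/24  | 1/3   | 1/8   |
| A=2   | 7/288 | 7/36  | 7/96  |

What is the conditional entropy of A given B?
Marginal P(B) (column sums):
  P(B=0) = 5/288 + 1/24 + 7/288 = 1/12
  P(B=1) = 5/36 + 1/3 + 7/36 = 2/3
  P(B=2) = 5/96 + 1/8 + 7/96 = 1/4

H(A|B) = -Σ P(A,B)·log₂ P(A|B), where P(A|B) = P(A,B) / P(B)
  (A=0,B=0): P(A|B) = (5/288)/(1/12) = 5/24;  -(5/288)·log₂(5/24) = 0.0393
  (A=0,B=1): P(A|B) = (5/36)/(2/3) = 5/24;  -(5/36)·log₂(5/24) = 0.3143
  (A=0,B=2): P(A|B) = (5/96)/(1/4) = 5/24;  -(5/96)·log₂(5/24) = 0.1179
  (A=1,B=0): P(A|B) = (1/24)/(1/12) = 1/2;  -(1/24)·log₂(1/2) = 0.0417
  (A=1,B=1): P(A|B) = (1/3)/(2/3) = 1/2;  -(1/3)·log₂(1/2) = 0.3333
  (A=1,B=2): P(A|B) = (1/8)/(1/4) = 1/2;  -(1/8)·log₂(1/2) = 0.1250
  (A=2,B=0): P(A|B) = (7/288)/(1/12) = 7/24;  -(7/288)·log₂(7/24) = 0.0432
  (A=2,B=1): P(A|B) = (7/36)/(2/3) = 7/24;  -(7/36)·log₂(7/24) = 0.3456
  (A=2,B=2): P(A|B) = (7/96)/(1/4) = 7/24;  -(7/96)·log₂(7/24) = 0.1296
H(A|B) = 0.0393 + 0.3143 + 0.1179 + 0.0417 + 0.3333 + 0.1250 + 0.0432 + 0.3456 + 0.1296
  = 1.4899 bits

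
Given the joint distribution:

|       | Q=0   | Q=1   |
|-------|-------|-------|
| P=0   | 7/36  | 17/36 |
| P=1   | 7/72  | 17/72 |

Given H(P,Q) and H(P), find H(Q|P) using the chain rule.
From the chain rule: H(P,Q) = H(P) + H(Q|P)
Therefore: H(Q|P) = H(P,Q) - H(P)

H(P,Q) = -[(7/36)·log₂(7/36) + (17/36)·log₂(17/36) + (7/72)·log₂(7/72) + (17/72)·log₂(17/72)]
  = 0.4594 + 0.5112 + 0.3269 + 0.4917
  = 1.7892 bits
Marginal P(P) (row sums):
  P(P=0) = 7/36 + 17/36 = 2/3
  P(P=1) = 7/72 + 17/72 = 1/3
H(P) = -[(2/3)·log₂(2/3) + (1/3)·log₂(1/3)]
  = 0.3900 + 0.5283
  = 0.9183 bits

H(Q|P) = 1.7892 - 0.9183 = 0.8709 bits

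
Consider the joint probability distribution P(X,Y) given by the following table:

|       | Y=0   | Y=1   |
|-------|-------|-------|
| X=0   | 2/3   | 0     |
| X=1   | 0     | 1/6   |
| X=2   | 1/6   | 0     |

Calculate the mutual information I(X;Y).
Marginal P(X) (row sums):
  P(X=0) = 2/3 + 0 = 2/3
  P(X=1) = 0 + 1/6 = 1/6
  P(X=2) = 1/6 + 0 = 1/6
Marginal P(Y) (column sums):
  P(Y=0) = 2/3 + 0 + 1/6 = 5/6
  P(Y=1) = 0 + 1/6 + 0 = 1/6

H(X) = -[(2/3)·log₂(2/3) + (1/6)·log₂(1/6) + (1/6)·log₂(1/6)]
  = 0.3900 + 0.4308 + 0.4308
  = 1.2516 bits
H(Y) = -[(5/6)·log₂(5/6) + (1/6)·log₂(1/6)]
  = 0.2192 + 0.4308
  = 0.6500 bits
H(X,Y) = -[(2/3)·log₂(2/3) + (1/6)·log₂(1/6) + (1/6)·log₂(1/6)]
  = 0.3900 + 0.4308 + 0.4308
  = 1.2516 bits

I(X;Y) = H(X) + H(Y) - H(X,Y)
  = 1.2516 + 0.6500 - 1.2516
  = 0.6500 bits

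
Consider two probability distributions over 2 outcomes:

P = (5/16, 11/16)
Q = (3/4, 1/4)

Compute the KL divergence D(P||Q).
D(P||Q) = Σ P(i) log₂(P(i)/Q(i))
  i=0: (5/16) × log₂((5/16)/(3/4)) = (5/16) × log₂(5/12) = -0.3947
  i=1: (11/16) × log₂((11/16)/(1/4)) = (11/16) × log₂(11/4) = 1.0034
D(P||Q) = -0.3947 + 1.0034
  = 0.6087 bits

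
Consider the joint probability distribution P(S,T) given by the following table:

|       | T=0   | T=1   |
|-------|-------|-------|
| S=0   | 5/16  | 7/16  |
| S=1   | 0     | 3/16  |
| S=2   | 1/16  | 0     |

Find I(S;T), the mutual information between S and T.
Marginal P(S) (row sums):
  P(S=0) = 5/16 + 7/16 = 3/4
  P(S=1) = 0 + 3/16 = 3/16
  P(S=2) = 1/16 + 0 = 1/16
Marginal P(T) (column sums):
  P(T=0) = 5/16 + 0 + 1/16 = 3/8
  P(T=1) = 7/16 + 3/16 + 0 = 5/8

H(S) = -[(3/4)·log₂(3/4) + (3/16)·log₂(3/16) + (1/16)·log₂(1/16)]
  = 0.3113 + 0.4528 + 0.2500
  = 1.0141 bits
H(T) = -[(3/8)·log₂(3/8) + (5/8)·log₂(5/8)]
  = 0.5306 + 0.4238
  = 0.9544 bits
H(S,T) = -[(5/16)·log₂(5/16) + (7/16)·log₂(7/16) + (3/16)·log₂(3/16) + (1/16)·log₂(1/16)]
  = 0.5244 + 0.5218 + 0.4528 + 0.2500
  = 1.7490 bits

I(S;T) = H(S) + H(T) - H(S,T)
  = 1.0141 + 0.9544 - 1.7490
  = 0.2195 bits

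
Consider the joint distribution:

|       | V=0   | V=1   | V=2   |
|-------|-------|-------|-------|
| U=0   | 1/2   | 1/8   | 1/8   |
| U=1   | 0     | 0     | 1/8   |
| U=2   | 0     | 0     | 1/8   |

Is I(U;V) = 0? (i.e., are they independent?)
Marginal P(U) (row sums):
  P(U=0) = 1/2 + 1/8 + 1/8 = 3/4
  P(U=1) = 0 + 0 + 1/8 = 1/8
  P(U=2) = 0 + 0 + 1/8 = 1/8
Marginal P(V) (column sums):
  P(V=0) = 1/2 + 0 + 0 = 1/2
  P(V=1) = 1/8 + 0 + 0 = 1/8
  P(V=2) = 1/8 + 1/8 + 1/8 = 3/8

U and V are independent iff P(U=i,V=j) = P(U=i)·P(V=j) for every cell.
  P(U=0)·P(V=0) = 3/4 × 1/2 = 3/8, but P(U=0,V=0) = 1/2 ✗

No, U and V are not independent. Quantitatively, I(U;V) > 0:

H(U) = -[(3/4)·log₂(3/4) + (1/8)·log₂(1/8) + (1/8)·log₂(1/8)]
  = 0.3113 + 0.3750 + 0.3750
  = 1.0613 bits
H(V) = -[(1/2)·log₂(1/2) + (1/8)·log₂(1/8) + (3/8)·log₂(3/8)]
  = 0.5000 + 0.3750 + 0.5306
  = 1.4056 bits
H(U,V) = -[(1/2)·log₂(1/2) + (1/8)·log₂(1/8) + (1/8)·log₂(1/8) + (1/8)·log₂(1/8) + (1/8)·log₂(1/8)]
  = 0.5000 + 0.3750 + 0.3750 + 0.3750 + 0.3750
  = 2.0000 bits
I(U;V) = H(U) + H(V) - H(U,V) = 1.0613 + 1.4056 - 2.0000 = 0.4669 bits > 0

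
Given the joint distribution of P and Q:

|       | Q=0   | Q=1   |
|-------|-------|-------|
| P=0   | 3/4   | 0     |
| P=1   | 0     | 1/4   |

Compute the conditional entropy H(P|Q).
Marginal P(Q) (column sums):
  P(Q=0) = 3/4 + 0 = 3/4
  P(Q=1) = 0 + 1/4 = 1/4

H(P|Q) = -Σ P(P,Q)·log₂ P(P|Q), where P(P|Q) = P(P,Q) / P(Q)
  (cells with P(P,Q) = 0 contribute 0)
  (P=0,Q=0): P(P|Q) = (3/4)/(3/4) = 1;  -(3/4)·log₂(1) = 0.0000
  (P=1,Q=1): P(P|Q) = (1/4)/(1/4) = 1;  -(1/4)·log₂(1) = 0.0000
H(P|Q) = 0.0000 + 0.0000
  = 0.0000 bits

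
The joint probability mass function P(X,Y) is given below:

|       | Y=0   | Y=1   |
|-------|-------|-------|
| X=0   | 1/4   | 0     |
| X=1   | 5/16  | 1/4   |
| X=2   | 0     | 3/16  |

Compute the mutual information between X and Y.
Marginal P(X) (row sums):
  P(X=0) = 1/4 + 0 = 1/4
  P(X=1) = 5/16 + 1/4 = 9/16
  P(X=2) = 0 + 3/16 = 3/16
Marginal P(Y) (column sums):
  P(Y=0) = 1/4 + 5/16 + 0 = 9/16
  P(Y=1) = 0 + 1/4 + 3/16 = 7/16

H(X) = -[(1/4)·log₂(1/4) + (9/16)·log₂(9/16) + (3/16)·log₂(3/16)]
  = 0.5000 + 0.4669 + 0.4528
  = 1.4197 bits
H(Y) = -[(9/16)·log₂(9/16) + (7/16)·log₂(7/16)]
  = 0.4669 + 0.5218
  = 0.9887 bits
H(X,Y) = -[(1/4)·log₂(1/4) + (5/16)·log₂(5/16) + (1/4)·log₂(1/4) + (3/16)·log₂(3/16)]
  = 0.5000 + 0.5244 + 0.5000 + 0.4528
  = 1.9772 bits

I(X;Y) = H(X) + H(Y) - H(X,Y)
  = 1.4197 + 0.9887 - 1.9772
  = 0.4312 bits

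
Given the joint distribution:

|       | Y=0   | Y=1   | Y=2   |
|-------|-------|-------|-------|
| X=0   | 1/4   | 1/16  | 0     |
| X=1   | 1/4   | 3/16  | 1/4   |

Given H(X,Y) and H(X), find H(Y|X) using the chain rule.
From the chain rule: H(X,Y) = H(X) + H(Y|X)
Therefore: H(Y|X) = H(X,Y) - H(X)

H(X,Y) = -[(1/4)·log₂(1/4) + (1/16)·log₂(1/16) + (1/4)·log₂(1/4) + (3/16)·log₂(3/16) + (1/4)·log₂(1/4)]
  = 0.5000 + 0.2500 + 0.5000 + 0.4528 + 0.5000
  = 2.2028 bits
Marginal P(X) (row sums):
  P(X=0) = 1/4 + 1/16 + 0 = 5/16
  P(X=1) = 1/4 + 3/16 + 1/4 = 11/16
H(X) = -[(5/16)·log₂(5/16) + (11/16)·log₂(11/16)]
  = 0.5244 + 0.3716
  = 0.8960 bits

H(Y|X) = 2.2028 - 0.8960 = 1.3068 bits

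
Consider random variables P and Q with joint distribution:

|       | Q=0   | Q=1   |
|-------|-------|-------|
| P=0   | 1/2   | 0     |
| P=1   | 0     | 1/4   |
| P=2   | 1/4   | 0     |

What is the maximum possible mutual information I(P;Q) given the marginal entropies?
The upper bound on mutual information is I(P;Q) ≤ min(H(P), H(Q)).

Marginal P(P) (row sums):
  P(P=0) = 1/2 + 0 = 1/2
  P(P=1) = 0 + 1/4 = 1/4
  P(P=2) = 1/4 + 0 = 1/4
Marginal P(Q) (column sums):
  P(Q=0) = 1/2 + 0 + 1/4 = 3/4
  P(Q=1) = 0 + 1/4 + 0 = 1/4

H(P) = -[(1/2)·log₂(1/2) + (1/4)·log₂(1/4) + (1/4)·log₂(1/4)]
  = 0.5000 + 0.5000 + 0.5000
  = 1.5000 bits
H(Q) = -[(3/4)·log₂(3/4) + (1/4)·log₂(1/4)]
  = 0.3113 + 0.5000
  = 0.8113 bits

Maximum possible I(P;Q) = min(1.5000, 0.8113) = 0.8113 bits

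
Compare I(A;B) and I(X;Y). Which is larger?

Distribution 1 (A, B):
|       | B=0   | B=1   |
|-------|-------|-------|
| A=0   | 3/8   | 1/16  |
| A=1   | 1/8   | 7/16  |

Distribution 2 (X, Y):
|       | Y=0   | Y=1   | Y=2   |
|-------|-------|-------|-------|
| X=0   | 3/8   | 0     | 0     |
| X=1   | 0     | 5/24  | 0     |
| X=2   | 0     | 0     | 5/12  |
Distribution 1 (A, B):
Marginal P(A) (row sums):
  P(A=0) = 3/8 + 1/16 = 7/16
  P(A=1) = 1/8 + 7/16 = 9/16
Marginal P(B) (column sums):
  P(B=0) = 3/8 + 1/8 = 1/2
  P(B=1) = 1/16 + 7/16 = 1/2

H(A) = -[(7/16)·log₂(7/16) + (9/16)·log₂(9/16)]
  = 0.5218 + 0.4669
  = 0.9887 bits
H(B) = -[(1/2)·log₂(1/2) + (1/2)·log₂(1/2)]
  = 0.5000 + 0.5000
  = 1.0000 bits
H(A,B) = -[(3/8)·log₂(3/8) + (1/16)·log₂(1/16) + (1/8)·log₂(1/8) + (7/16)·log₂(7/16)]
  = 0.5306 + 0.2500 + 0.3750 + 0.5218
  = 1.6774 bits

I(A;B) = H(A) + H(B) - H(A,B)
  = 0.9887 + 1.0000 - 1.6774
  = 0.3113 bits

Distribution 2 (X, Y):
Marginal P(X) (row sums):
  P(X=0) = 3/8 + 0 + 0 = 3/8
  P(X=1) = 0 + 5/24 + 0 = 5/24
  P(X=2) = 0 + 0 + 5/12 = 5/12
Marginal P(Y) (column sums):
  P(Y=0) = 3/8 + 0 + 0 = 3/8
  P(Y=1) = 0 + 5/24 + 0 = 5/24
  P(Y=2) = 0 + 0 + 5/12 = 5/12

H(X) = -[(3/8)·log₂(3/8) + (5/24)·log₂(5/24) + (5/12)·log₂(5/12)]
  = 0.5306 + 0.4715 + 0.5263
  = 1.5284 bits
H(Y) = -[(3/8)·log₂(3/8) + (5/24)·log₂(5/24) + (5/12)·log₂(5/12)]
  = 0.5306 + 0.4715 + 0.5263
  = 1.5284 bits
H(X,Y) = -[(3/8)·log₂(3/8) + (5/24)·log₂(5/24) + (5/12)·log₂(5/12)]
  = 0.5306 + 0.4715 + 0.5263
  = 1.5284 bits

I(X;Y) = H(X) + H(Y) - H(X,Y)
  = 1.5284 + 1.5284 - 1.5284
  = 1.5284 bits

I(X;Y) = 1.5284 bits > I(A;B) = 0.3113 bits, so (X, Y) has the higher mutual information (stronger dependence).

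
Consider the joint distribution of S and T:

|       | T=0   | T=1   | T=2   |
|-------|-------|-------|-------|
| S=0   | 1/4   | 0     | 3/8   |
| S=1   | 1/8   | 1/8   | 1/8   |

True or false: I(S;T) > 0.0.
Marginal P(S) (row sums):
  P(S=0) = 1/4 + 0 + 3/8 = 5/8
  P(S=1) = 1/8 + 1/8 + 1/8 = 3/8
Marginal P(T) (column sums):
  P(T=0) = 1/4 + 1/8 = 3/8
  P(T=1) = 0 + 1/8 = 1/8
  P(T=2) = 3/8 + 1/8 = 1/2

H(S) = -[(5/8)·log₂(5/8) + (3/8)·log₂(3/8)]
  = 0.4238 + 0.5306
  = 0.9544 bits
H(T) = -[(3/8)·log₂(3/8) + (1/8)·log₂(1/8) + (1/2)·log₂(1/2)]
  = 0.5306 + 0.3750 + 0.5000
  = 1.4056 bits
H(S,T) = -[(1/4)·log₂(1/4) + (3/8)·log₂(3/8) + (1/8)·log₂(1/8) + (1/8)·log₂(1/8) + (1/8)·log₂(1/8)]
  = 0.5000 + 0.5306 + 0.3750 + 0.3750 + 0.3750
  = 2.1556 bits

I(S;T) = H(S) + H(T) - H(S,T)
  = 0.9544 + 1.4056 - 2.1556
  = 0.2044 bits

True. I(S;T) = 0.2044 bits, which is > 0.0 bits.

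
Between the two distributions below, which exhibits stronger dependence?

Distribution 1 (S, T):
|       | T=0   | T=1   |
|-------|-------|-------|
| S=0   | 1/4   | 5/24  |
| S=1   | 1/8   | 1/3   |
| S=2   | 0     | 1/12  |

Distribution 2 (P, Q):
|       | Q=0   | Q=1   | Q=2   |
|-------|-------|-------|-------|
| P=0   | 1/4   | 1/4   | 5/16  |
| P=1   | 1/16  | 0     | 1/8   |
Distribution 1 (S, T):
Marginal P(S) (row sums):
  P(S=0) = 1/4 + 5/24 = 11/24
  P(S=1) = 1/8 + 1/3 = 11/24
  P(S=2) = 0 + 1/12 = 1/12
Marginal P(T) (column sums):
  P(T=0) = 1/4 + 1/8 + 0 = 3/8
  P(T=1) = 5/24 + 1/3 + 1/12 = 5/8

H(S) = -[(11/24)·log₂(11/24) + (11/24)·log₂(11/24) + (1/12)·log₂(1/12)]
  = 0.5159 + 0.5159 + 0.2987
  = 1.3305 bits
H(T) = -[(3/8)·log₂(3/8) + (5/8)·log₂(5/8)]
  = 0.5306 + 0.4238
  = 0.9544 bits
H(S,T) = -[(1/4)·log₂(1/4) + (5/24)·log₂(5/24) + (1/8)·log₂(1/8) + (1/3)·log₂(1/3) + (1/12)·log₂(1/12)]
  = 0.5000 + 0.4715 + 0.3750 + 0.5283 + 0.2987
  = 2.1735 bits

I(S;T) = H(S) + H(T) - H(S,T)
  = 1.3305 + 0.9544 - 2.1735
  = 0.1114 bits

Distribution 2 (P, Q):
Marginal P(P) (row sums):
  P(P=0) = 1/4 + 1/4 + 5/16 = 13/16
  P(P=1) = 1/16 + 0 + 1/8 = 3/16
Marginal P(Q) (column sums):
  P(Q=0) = 1/4 + 1/16 = 5/16
  P(Q=1) = 1/4 + 0 = 1/4
  P(Q=2) = 5/16 + 1/8 = 7/16

H(P) = -[(13/16)·log₂(13/16) + (3/16)·log₂(3/16)]
  = 0.2434 + 0.4528
  = 0.6962 bits
H(Q) = -[(5/16)·log₂(5/16) + (1/4)·log₂(1/4) + (7/16)·log₂(7/16)]
  = 0.5244 + 0.5000 + 0.5218
  = 1.5462 bits
H(P,Q) = -[(1/4)·log₂(1/4) + (1/4)·log₂(1/4) + (5/16)·log₂(5/16) + (1/16)·log₂(1/16) + (1/8)·log₂(1/8)]
  = 0.5000 + 0.5000 + 0.5244 + 0.2500 + 0.3750
  = 2.1494 bits

I(P;Q) = H(P) + H(Q) - H(P,Q)
  = 0.6962 + 1.5462 - 2.1494
  = 0.0930 bits

I(S;T) = 0.1114 bits > I(P;Q) = 0.0930 bits, so (S, T) has the higher mutual information (stronger dependence).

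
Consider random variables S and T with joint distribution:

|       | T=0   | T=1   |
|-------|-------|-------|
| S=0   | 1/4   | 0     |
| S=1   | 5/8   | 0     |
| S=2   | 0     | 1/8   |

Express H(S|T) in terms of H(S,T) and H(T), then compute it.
H(S|T) = H(S,T) - H(T)

Marginal P(T) (column sums):
  P(T=0) = 1/4 + 5/8 + 0 = 7/8
  P(T=1) = 0 + 0 + 1/8 = 1/8

H(S,T) = -[(1/4)·log₂(1/4) + (5/8)·log₂(5/8) + (1/8)·log₂(1/8)]
  = 0.5000 + 0.4238 + 0.3750
  = 1.2988 bits
H(T) = -[(7/8)·log₂(7/8) + (1/8)·log₂(1/8)]
  = 0.1686 + 0.3750
  = 0.5436 bits

H(S|T) = 1.2988 - 0.5436 = 0.7552 bits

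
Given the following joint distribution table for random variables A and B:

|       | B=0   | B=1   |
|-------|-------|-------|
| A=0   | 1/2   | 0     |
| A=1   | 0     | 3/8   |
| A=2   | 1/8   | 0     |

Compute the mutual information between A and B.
Marginal P(A) (row sums):
  P(A=0) = 1/2 + 0 = 1/2
  P(A=1) = 0 + 3/8 = 3/8
  P(A=2) = 1/8 + 0 = 1/8
Marginal P(B) (column sums):
  P(B=0) = 1/2 + 0 + 1/8 = 5/8
  P(B=1) = 0 + 3/8 + 0 = 3/8

H(A) = -[(1/2)·log₂(1/2) + (3/8)·log₂(3/8) + (1/8)·log₂(1/8)]
  = 0.5000 + 0.5306 + 0.3750
  = 1.4056 bits
H(B) = -[(5/8)·log₂(5/8) + (3/8)·log₂(3/8)]
  = 0.4238 + 0.5306
  = 0.9544 bits
H(A,B) = -[(1/2)·log₂(1/2) + (3/8)·log₂(3/8) + (1/8)·log₂(1/8)]
  = 0.5000 + 0.5306 + 0.3750
  = 1.4056 bits

I(A;B) = H(A) + H(B) - H(A,B)
  = 1.4056 + 0.9544 - 1.4056
  = 0.9544 bits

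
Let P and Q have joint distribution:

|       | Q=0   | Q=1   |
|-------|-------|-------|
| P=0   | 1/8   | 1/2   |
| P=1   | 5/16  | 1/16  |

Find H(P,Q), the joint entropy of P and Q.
H(P,Q) = -Σ P(P,Q) log₂ P(P,Q), summed over the non-zero cells:
H(P,Q) = -[(1/8)·log₂(1/8) + (1/2)·log₂(1/2) + (5/16)·log₂(5/16) + (1/16)·log₂(1/16)]
  = 0.3750 + 0.5000 + 0.5244 + 0.2500
  = 1.6494 bits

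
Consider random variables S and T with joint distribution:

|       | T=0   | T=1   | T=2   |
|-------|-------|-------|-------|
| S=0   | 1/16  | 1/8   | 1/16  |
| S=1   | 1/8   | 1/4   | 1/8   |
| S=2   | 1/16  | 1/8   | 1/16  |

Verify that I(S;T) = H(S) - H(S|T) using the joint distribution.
Left side, from I(S;T) = H(S) + H(T) - H(S,T):
Marginal P(S) (row sums):
  P(S=0) = 1/16 + 1/8 + 1/16 = 1/4
  P(S=1) = 1/8 + 1/4 + 1/8 = 1/2
  P(S=2) = 1/16 + 1/8 + 1/16 = 1/4
Marginal P(T) (column sums):
  P(T=0) = 1/16 + 1/8 + 1/16 = 1/4
  P(T=1) = 1/8 + 1/4 + 1/8 = 1/2
  P(T=2) = 1/16 + 1/8 + 1/16 = 1/4

H(S) = -[(1/4)·log₂(1/4) + (1/2)·log₂(1/2) + (1/4)·log₂(1/4)]
  = 0.5000 + 0.5000 + 0.5000
  = 1.5000 bits
H(T) = -[(1/4)·log₂(1/4) + (1/2)·log₂(1/2) + (1/4)·log₂(1/4)]
  = 0.5000 + 0.5000 + 0.5000
  = 1.5000 bits
H(S,T) = -[(1/16)·log₂(1/16) + (1/8)·log₂(1/8) + (1/16)·log₂(1/16) + (1/8)·log₂(1/8) + (1/4)·log₂(1/4) + (1/8)·log₂(1/8) + (1/16)·log₂(1/16) + (1/8)·log₂(1/8) + (1/16)·log₂(1/16)]
  = 0.2500 + 0.3750 + 0.2500 + 0.3750 + 0.5000 + 0.3750 + 0.2500 + 0.3750 + 0.2500
  = 3.0000 bits

I(S;T) = H(S) + H(T) - H(S,T)
  = 1.5000 + 1.5000 - 3.0000
  = 0.0000 bits

Right side, with H(S|T) computed directly from the conditional probabilities:
H(S|T) = -Σ P(S,T)·log₂ P(S|T), where P(S|T) = P(S,T) / P(T)
  (S=0,T=0): P(S|T) = (1/16)/(1/4) = 1/4;  -(1/16)·log₂(1/4) = 0.1250
  (S=0,T=1): P(S|T) = (1/8)/(1/2) = 1/4;  -(1/8)·log₂(1/4) = 0.2500
  (S=0,T=2): P(S|T) = (1/16)/(1/4) = 1/4;  -(1/16)·log₂(1/4) = 0.1250
  (S=1,T=0): P(S|T) = (1/8)/(1/4) = 1/2;  -(1/8)·log₂(1/2) = 0.1250
  (S=1,T=1): P(S|T) = (1/4)/(1/2) = 1/2;  -(1/4)·log₂(1/2) = 0.2500
  (S=1,T=2): P(S|T) = (1/8)/(1/4) = 1/2;  -(1/8)·log₂(1/2) = 0.1250
  (S=2,T=0): P(S|T) = (1/16)/(1/4) = 1/4;  -(1/16)·log₂(1/4) = 0.1250
  (S=2,T=1): P(S|T) = (1/8)/(1/2) = 1/4;  -(1/8)·log₂(1/4) = 0.2500
  (S=2,T=2): P(S|T) = (1/16)/(1/4) = 1/4;  -(1/16)·log₂(1/4) = 0.1250
H(S|T) = 0.1250 + 0.2500 + 0.1250 + 0.1250 + 0.2500 + 0.1250 + 0.1250 + 0.2500 + 0.1250
  = 1.5000 bits
H(S) - H(S|T) = 1.5000 - 1.5000 = 0.0000 bits

Both sides equal 0.0000 bits, so I(S;T) = H(S) - H(S|T) ✓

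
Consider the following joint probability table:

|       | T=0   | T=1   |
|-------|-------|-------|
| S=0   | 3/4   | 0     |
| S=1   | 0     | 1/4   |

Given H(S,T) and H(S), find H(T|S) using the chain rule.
From the chain rule: H(S,T) = H(S) + H(T|S)
Therefore: H(T|S) = H(S,T) - H(S)

H(S,T) = -[(3/4)·log₂(3/4) + (1/4)·log₂(1/4)]
  = 0.3113 + 0.5000
  = 0.8113 bits
Marginal P(S) (row sums):
  P(S=0) = 3/4 + 0 = 3/4
  P(S=1) = 0 + 1/4 = 1/4
H(S) = -[(3/4)·log₂(3/4) + (1/4)·log₂(1/4)]
  = 0.3113 + 0.5000
  = 0.8113 bits

H(T|S) = 0.8113 - 0.8113 = 0.0000 bits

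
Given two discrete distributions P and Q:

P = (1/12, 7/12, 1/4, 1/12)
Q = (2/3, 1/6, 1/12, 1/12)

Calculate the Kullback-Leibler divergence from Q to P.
D(P||Q) = Σ P(i) log₂(P(i)/Q(i))
  i=0: (1/12) × log₂((1/12)/(2/3)) = (1/12) × log₂(1/8) = -0.2500
  i=1: (7/12) × log₂((7/12)/(1/6)) = (7/12) × log₂(7/2) = 1.0543
  i=2: (1/4) × log₂((1/4)/(1/12)) = (1/4) × log₂(3) = 0.3962
  i=3: (1/12) × log₂((1/12)/(1/12)) = (1/12) × log₂(1) = 0.0000
D(P||Q) = -0.2500 + 1.0543 + 0.3962 + 0.0000
  = 1.2005 bits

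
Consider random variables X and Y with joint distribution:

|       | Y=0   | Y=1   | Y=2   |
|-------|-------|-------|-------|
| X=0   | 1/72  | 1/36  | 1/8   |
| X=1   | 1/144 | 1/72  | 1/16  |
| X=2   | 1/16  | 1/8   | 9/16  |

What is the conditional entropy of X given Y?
Marginal P(Y) (column sums):
  P(Y=0) = 1/72 + 1/144 + 1/16 = 1/12
  P(Y=1) = 1/36 + 1/72 + 1/8 = 1/6
  P(Y=2) = 1/8 + 1/16 + 9/16 = 3/4

H(X|Y) = -Σ P(X,Y)·log₂ P(X|Y), where P(X|Y) = P(X,Y) / P(Y)
  (X=0,Y=0): P(X|Y) = (1/72)/(1/12) = 1/6;  -(1/72)·log₂(1/6) = 0.0359
  (X=0,Y=1): P(X|Y) = (1/36)/(1/6) = 1/6;  -(1/36)·log₂(1/6) = 0.0718
  (X=0,Y=2): P(X|Y) = (1/8)/(3/4) = 1/6;  -(1/8)·log₂(1/6) = 0.3231
  (X=1,Y=0): P(X|Y) = (1/144)/(1/12) = 1/12;  -(1/144)·log₂(1/12) = 0.0249
  (X=1,Y=1): P(X|Y) = (1/72)/(1/6) = 1/12;  -(1/72)·log₂(1/12) = 0.0498
  (X=1,Y=2): P(X|Y) = (1/16)/(3/4) = 1/12;  -(1/16)·log₂(1/12) = 0.2241
  (X=2,Y=0): P(X|Y) = (1/16)/(1/12) = 3/4;  -(1/16)·log₂(3/4) = 0.0259
  (X=2,Y=1): P(X|Y) = (1/8)/(1/6) = 3/4;  -(1/8)·log₂(3/4) = 0.0519
  (X=2,Y=2): P(X|Y) = (9/16)/(3/4) = 3/4;  -(9/16)·log₂(3/4) = 0.2335
H(X|Y) = 0.0359 + 0.0718 + 0.3231 + 0.0249 + 0.0498 + 0.2241 + 0.0259 + 0.0519 + 0.2335
  = 1.0409 bits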